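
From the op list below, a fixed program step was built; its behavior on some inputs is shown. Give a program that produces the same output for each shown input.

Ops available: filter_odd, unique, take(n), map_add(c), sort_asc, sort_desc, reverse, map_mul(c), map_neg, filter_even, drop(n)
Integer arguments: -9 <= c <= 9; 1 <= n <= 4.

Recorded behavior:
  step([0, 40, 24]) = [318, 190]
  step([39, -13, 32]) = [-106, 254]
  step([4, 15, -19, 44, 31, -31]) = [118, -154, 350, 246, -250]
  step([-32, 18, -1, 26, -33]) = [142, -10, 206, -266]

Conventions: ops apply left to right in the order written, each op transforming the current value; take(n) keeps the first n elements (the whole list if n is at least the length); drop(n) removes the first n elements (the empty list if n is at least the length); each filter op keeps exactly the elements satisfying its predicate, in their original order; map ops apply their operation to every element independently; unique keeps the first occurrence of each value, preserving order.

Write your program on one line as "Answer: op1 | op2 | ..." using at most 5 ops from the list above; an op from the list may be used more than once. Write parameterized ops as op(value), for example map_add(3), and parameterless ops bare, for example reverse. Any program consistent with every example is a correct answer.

drop(1) | map_mul(-2) | map_mul(-4) | map_add(-2)

Check, running the answer program on each example:
  [0, 40, 24] -> [40, 24] -> [-80, -48] -> [320, 192] -> [318, 190]
  [39, -13, 32] -> [-13, 32] -> [26, -64] -> [-104, 256] -> [-106, 254]
  [4, 15, -19, 44, 31, -31] -> [15, -19, 44, 31, -31] -> [-30, 38, -88, -62, 62] -> [120, -152, 352, 248, -248] -> [118, -154, 350, 246, -250]
  [-32, 18, -1, 26, -33] -> [18, -1, 26, -33] -> [-36, 2, -52, 66] -> [144, -8, 208, -264] -> [142, -10, 206, -266]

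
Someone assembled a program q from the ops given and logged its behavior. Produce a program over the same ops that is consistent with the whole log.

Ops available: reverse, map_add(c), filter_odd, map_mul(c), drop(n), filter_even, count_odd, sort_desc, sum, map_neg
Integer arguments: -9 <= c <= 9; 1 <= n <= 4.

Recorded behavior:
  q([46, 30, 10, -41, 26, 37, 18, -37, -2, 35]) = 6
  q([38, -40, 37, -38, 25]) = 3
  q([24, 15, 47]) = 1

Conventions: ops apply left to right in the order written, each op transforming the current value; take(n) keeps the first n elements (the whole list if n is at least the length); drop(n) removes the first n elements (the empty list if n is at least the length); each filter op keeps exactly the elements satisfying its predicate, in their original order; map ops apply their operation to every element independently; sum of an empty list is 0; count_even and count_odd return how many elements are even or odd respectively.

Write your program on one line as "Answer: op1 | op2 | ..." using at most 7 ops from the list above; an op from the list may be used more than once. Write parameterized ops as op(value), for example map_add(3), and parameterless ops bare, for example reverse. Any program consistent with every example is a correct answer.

sort_desc | reverse | map_neg | map_add(-7) | map_neg | count_odd

Check, running the answer program on each example:
  [46, 30, 10, -41, 26, 37, 18, -37, -2, 35] -> [46, 37, 35, 30, 26, 18, 10, -2, -37, -41] -> [-41, -37, -2, 10, 18, 26, 30, 35, 37, 46] -> [41, 37, 2, -10, -18, -26, -30, -35, -37, -46] -> [34, 30, -5, -17, -25, -33, -37, -42, -44, -53] -> [-34, -30, 5, 17, 25, 33, 37, 42, 44, 53] -> 6
  [38, -40, 37, -38, 25] -> [38, 37, 25, -38, -40] -> [-40, -38, 25, 37, 38] -> [40, 38, -25, -37, -38] -> [33, 31, -32, -44, -45] -> [-33, -31, 32, 44, 45] -> 3
  [24, 15, 47] -> [47, 24, 15] -> [15, 24, 47] -> [-15, -24, -47] -> [-22, -31, -54] -> [22, 31, 54] -> 1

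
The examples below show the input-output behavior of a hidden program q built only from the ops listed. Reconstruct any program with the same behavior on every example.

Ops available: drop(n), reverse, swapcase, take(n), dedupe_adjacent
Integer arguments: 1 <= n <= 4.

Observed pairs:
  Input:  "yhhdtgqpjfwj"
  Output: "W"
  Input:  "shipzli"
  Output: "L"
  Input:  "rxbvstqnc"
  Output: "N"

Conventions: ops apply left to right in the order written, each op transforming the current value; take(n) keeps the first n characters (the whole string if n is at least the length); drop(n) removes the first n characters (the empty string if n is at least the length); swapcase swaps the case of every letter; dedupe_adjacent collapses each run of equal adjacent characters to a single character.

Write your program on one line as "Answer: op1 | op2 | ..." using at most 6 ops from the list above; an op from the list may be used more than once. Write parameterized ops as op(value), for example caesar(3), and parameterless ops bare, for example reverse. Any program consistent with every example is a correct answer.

reverse | take(4) | swapcase | take(2) | drop(1)

Check, running the answer program on each example:
  "yhhdtgqpjfwj" -> "jwfjpqgtdhhy" -> "jwfj" -> "JWFJ" -> "JW" -> "W"
  "shipzli" -> "ilzpihs" -> "ilzp" -> "ILZP" -> "IL" -> "L"
  "rxbvstqnc" -> "cnqtsvbxr" -> "cnqt" -> "CNQT" -> "CN" -> "N"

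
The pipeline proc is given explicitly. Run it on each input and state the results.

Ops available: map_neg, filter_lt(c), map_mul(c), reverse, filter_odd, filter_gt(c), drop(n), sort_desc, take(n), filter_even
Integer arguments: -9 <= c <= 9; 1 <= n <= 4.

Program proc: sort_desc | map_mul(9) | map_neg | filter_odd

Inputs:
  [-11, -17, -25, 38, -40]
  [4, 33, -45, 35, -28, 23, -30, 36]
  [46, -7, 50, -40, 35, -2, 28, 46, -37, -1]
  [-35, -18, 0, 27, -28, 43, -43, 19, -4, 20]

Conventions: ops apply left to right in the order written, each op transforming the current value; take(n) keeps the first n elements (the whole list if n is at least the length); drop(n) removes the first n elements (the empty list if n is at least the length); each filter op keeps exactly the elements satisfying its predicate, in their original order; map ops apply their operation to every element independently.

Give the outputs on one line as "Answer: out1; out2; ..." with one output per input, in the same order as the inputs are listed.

Execution, op by op:
  [-11, -17, -25, 38, -40] -> [38, -11, -17, -25, -40] -> [342, -99, -153, -225, -360] -> [-342, 99, 153, 225, 360] -> [99, 153, 225]
  [4, 33, -45, 35, -28, 23, -30, 36] -> [36, 35, 33, 23, 4, -28, -30, -45] -> [324, 315, 297, 207, 36, -252, -270, -405] -> [-324, -315, -297, -207, -36, 252, 270, 405] -> [-315, -297, -207, 405]
  [46, -7, 50, -40, 35, -2, 28, 46, -37, -1] -> [50, 46, 46, 35, 28, -1, -2, -7, -37, -40] -> [450, 414, 414, 315, 252, -9, -18, -63, -333, -360] -> [-450, -414, -414, -315, -252, 9, 18, 63, 333, 360] -> [-315, 9, 63, 333]
  [-35, -18, 0, 27, -28, 43, -43, 19, -4, 20] -> [43, 27, 20, 19, 0, -4, -18, -28, -35, -43] -> [387, 243, 180, 171, 0, -36, -162, -252, -315, -387] -> [-387, -243, -180, -171, 0, 36, 162, 252, 315, 387] -> [-387, -243, -171, 315, 387]

[99, 153, 225]; [-315, -297, -207, 405]; [-315, 9, 63, 333]; [-387, -243, -171, 315, 387]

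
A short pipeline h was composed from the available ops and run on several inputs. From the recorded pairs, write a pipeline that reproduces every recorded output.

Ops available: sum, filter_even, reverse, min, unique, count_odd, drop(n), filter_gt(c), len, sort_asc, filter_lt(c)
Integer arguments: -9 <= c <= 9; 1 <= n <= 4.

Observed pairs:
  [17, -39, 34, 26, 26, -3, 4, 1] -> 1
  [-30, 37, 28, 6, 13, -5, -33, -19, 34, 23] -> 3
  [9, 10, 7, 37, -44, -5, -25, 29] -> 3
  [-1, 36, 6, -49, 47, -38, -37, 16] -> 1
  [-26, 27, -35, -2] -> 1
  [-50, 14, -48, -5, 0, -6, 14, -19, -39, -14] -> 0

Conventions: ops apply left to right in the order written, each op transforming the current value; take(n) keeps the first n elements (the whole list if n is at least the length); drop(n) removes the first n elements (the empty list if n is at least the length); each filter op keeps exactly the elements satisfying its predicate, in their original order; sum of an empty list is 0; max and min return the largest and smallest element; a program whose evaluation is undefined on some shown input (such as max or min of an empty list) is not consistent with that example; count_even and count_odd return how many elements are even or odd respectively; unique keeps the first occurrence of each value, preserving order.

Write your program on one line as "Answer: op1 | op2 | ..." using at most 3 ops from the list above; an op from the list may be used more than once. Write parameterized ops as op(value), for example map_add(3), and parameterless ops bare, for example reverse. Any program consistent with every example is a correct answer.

filter_gt(7) | count_odd

Check, running the answer program on each example:
  [17, -39, 34, 26, 26, -3, 4, 1] -> [17, 34, 26, 26] -> 1
  [-30, 37, 28, 6, 13, -5, -33, -19, 34, 23] -> [37, 28, 13, 34, 23] -> 3
  [9, 10, 7, 37, -44, -5, -25, 29] -> [9, 10, 37, 29] -> 3
  [-1, 36, 6, -49, 47, -38, -37, 16] -> [36, 47, 16] -> 1
  [-26, 27, -35, -2] -> [27] -> 1
  [-50, 14, -48, -5, 0, -6, 14, -19, -39, -14] -> [14, 14] -> 0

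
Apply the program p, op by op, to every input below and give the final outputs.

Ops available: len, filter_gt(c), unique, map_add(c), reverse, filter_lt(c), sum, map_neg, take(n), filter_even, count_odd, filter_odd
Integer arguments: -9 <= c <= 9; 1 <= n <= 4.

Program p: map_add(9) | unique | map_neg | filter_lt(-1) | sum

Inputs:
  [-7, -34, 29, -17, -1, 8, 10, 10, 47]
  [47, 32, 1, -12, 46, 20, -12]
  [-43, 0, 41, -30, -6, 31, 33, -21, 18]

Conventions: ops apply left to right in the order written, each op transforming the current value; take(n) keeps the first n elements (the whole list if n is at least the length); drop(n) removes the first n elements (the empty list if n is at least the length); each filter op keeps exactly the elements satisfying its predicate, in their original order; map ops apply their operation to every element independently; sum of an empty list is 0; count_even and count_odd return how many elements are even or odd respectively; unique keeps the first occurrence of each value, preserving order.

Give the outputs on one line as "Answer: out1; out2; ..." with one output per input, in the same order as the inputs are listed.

Execution, op by op:
  [-7, -34, 29, -17, -1, 8, 10, 10, 47] -> [2, -25, 38, -8, 8, 17, 19, 19, 56] -> [2, -25, 38, -8, 8, 17, 19, 56] -> [-2, 25, -38, 8, -8, -17, -19, -56] -> [-2, -38, -8, -17, -19, -56] -> -140
  [47, 32, 1, -12, 46, 20, -12] -> [56, 41, 10, -3, 55, 29, -3] -> [56, 41, 10, -3, 55, 29] -> [-56, -41, -10, 3, -55, -29] -> [-56, -41, -10, -55, -29] -> -191
  [-43, 0, 41, -30, -6, 31, 33, -21, 18] -> [-34, 9, 50, -21, 3, 40, 42, -12, 27] -> [-34, 9, 50, -21, 3, 40, 42, -12, 27] -> [34, -9, -50, 21, -3, -40, -42, 12, -27] -> [-9, -50, -3, -40, -42, -27] -> -171

-140; -191; -171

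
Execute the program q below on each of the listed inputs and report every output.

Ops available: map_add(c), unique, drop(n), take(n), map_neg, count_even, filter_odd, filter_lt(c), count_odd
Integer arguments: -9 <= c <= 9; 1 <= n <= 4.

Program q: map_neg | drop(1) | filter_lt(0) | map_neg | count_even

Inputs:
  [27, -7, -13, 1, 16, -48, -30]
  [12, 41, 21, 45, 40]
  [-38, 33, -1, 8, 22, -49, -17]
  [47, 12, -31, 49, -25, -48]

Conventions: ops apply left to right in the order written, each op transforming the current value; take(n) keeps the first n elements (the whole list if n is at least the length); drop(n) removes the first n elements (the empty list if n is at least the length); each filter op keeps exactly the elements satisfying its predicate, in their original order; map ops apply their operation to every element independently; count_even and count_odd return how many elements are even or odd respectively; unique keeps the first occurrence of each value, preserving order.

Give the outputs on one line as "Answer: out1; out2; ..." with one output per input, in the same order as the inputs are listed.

Execution, op by op:
  [27, -7, -13, 1, 16, -48, -30] -> [-27, 7, 13, -1, -16, 48, 30] -> [7, 13, -1, -16, 48, 30] -> [-1, -16] -> [1, 16] -> 1
  [12, 41, 21, 45, 40] -> [-12, -41, -21, -45, -40] -> [-41, -21, -45, -40] -> [-41, -21, -45, -40] -> [41, 21, 45, 40] -> 1
  [-38, 33, -1, 8, 22, -49, -17] -> [38, -33, 1, -8, -22, 49, 17] -> [-33, 1, -8, -22, 49, 17] -> [-33, -8, -22] -> [33, 8, 22] -> 2
  [47, 12, -31, 49, -25, -48] -> [-47, -12, 31, -49, 25, 48] -> [-12, 31, -49, 25, 48] -> [-12, -49] -> [12, 49] -> 1

1; 1; 2; 1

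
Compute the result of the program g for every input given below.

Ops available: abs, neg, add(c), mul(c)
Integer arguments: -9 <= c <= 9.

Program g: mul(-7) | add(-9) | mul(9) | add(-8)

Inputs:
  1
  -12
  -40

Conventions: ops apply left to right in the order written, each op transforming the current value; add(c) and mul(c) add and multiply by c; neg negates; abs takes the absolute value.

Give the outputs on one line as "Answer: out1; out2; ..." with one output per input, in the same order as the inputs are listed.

Execution, op by op:
  1 -> -7 -> -16 -> -144 -> -152
  -12 -> 84 -> 75 -> 675 -> 667
  -40 -> 280 -> 271 -> 2439 -> 2431

-152; 667; 2431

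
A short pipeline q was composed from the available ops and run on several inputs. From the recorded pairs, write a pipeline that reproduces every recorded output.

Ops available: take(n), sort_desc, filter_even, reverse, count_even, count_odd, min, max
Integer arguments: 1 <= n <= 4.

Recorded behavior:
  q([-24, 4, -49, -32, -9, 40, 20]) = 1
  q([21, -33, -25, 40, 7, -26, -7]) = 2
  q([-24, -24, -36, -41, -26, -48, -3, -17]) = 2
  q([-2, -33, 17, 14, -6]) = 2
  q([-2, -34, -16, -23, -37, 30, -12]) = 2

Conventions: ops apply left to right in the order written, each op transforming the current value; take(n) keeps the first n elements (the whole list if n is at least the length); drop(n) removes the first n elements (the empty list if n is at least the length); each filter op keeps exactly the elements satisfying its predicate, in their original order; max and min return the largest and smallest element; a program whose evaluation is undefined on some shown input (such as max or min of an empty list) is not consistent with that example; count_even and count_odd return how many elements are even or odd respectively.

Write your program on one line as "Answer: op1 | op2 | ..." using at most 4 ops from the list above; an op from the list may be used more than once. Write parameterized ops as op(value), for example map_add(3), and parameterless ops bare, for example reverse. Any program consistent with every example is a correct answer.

reverse | take(4) | count_odd

Check, running the answer program on each example:
  [-24, 4, -49, -32, -9, 40, 20] -> [20, 40, -9, -32, -49, 4, -24] -> [20, 40, -9, -32] -> 1
  [21, -33, -25, 40, 7, -26, -7] -> [-7, -26, 7, 40, -25, -33, 21] -> [-7, -26, 7, 40] -> 2
  [-24, -24, -36, -41, -26, -48, -3, -17] -> [-17, -3, -48, -26, -41, -36, -24, -24] -> [-17, -3, -48, -26] -> 2
  [-2, -33, 17, 14, -6] -> [-6, 14, 17, -33, -2] -> [-6, 14, 17, -33] -> 2
  [-2, -34, -16, -23, -37, 30, -12] -> [-12, 30, -37, -23, -16, -34, -2] -> [-12, 30, -37, -23] -> 2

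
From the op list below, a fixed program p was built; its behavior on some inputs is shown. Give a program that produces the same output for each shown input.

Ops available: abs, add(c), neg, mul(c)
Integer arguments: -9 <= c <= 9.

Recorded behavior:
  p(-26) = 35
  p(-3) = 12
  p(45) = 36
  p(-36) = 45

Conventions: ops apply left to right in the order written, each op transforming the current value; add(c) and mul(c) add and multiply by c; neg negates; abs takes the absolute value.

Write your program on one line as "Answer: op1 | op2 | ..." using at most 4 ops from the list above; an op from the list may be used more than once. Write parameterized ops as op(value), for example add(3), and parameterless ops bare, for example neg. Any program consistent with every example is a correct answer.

add(-3) | add(-6) | abs

Check, running the answer program on each example:
  -26 -> -29 -> -35 -> 35
  -3 -> -6 -> -12 -> 12
  45 -> 42 -> 36 -> 36
  -36 -> -39 -> -45 -> 45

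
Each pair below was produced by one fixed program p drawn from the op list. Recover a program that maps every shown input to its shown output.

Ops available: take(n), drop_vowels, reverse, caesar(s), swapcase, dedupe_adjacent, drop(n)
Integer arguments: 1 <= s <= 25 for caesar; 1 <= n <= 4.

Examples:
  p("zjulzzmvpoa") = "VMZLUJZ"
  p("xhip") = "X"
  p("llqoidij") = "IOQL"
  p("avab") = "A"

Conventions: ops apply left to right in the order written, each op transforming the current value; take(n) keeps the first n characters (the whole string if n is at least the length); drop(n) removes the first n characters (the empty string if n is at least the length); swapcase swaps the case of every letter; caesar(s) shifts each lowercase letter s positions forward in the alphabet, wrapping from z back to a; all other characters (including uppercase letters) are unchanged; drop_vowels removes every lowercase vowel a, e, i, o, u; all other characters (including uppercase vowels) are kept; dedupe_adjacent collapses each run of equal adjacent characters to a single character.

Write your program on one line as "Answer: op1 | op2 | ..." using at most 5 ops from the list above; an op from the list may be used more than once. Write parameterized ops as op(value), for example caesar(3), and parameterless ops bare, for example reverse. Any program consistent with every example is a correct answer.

dedupe_adjacent | swapcase | reverse | drop(3)

Check, running the answer program on each example:
  "zjulzzmvpoa" -> "zjulzmvpoa" -> "ZJULZMVPOA" -> "AOPVMZLUJZ" -> "VMZLUJZ"
  "xhip" -> "xhip" -> "XHIP" -> "PIHX" -> "X"
  "llqoidij" -> "lqoidij" -> "LQOIDIJ" -> "JIDIOQL" -> "IOQL"
  "avab" -> "avab" -> "AVAB" -> "BAVA" -> "A"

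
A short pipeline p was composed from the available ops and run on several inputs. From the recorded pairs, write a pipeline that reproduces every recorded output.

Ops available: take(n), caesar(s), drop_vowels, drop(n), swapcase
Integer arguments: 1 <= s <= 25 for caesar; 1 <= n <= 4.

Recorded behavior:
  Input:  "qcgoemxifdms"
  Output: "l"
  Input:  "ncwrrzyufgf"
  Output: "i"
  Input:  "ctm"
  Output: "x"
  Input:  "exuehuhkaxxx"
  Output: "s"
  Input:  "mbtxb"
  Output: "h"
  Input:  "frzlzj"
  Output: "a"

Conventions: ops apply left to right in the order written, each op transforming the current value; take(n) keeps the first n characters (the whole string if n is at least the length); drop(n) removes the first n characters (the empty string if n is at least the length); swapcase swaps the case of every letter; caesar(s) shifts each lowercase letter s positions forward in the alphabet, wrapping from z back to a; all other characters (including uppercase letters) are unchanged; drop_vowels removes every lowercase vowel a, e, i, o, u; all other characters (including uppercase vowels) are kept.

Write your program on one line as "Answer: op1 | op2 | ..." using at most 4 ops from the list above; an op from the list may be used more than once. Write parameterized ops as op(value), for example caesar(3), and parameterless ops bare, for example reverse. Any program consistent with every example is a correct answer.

drop_vowels | take(1) | caesar(14) | caesar(7)

Check, running the answer program on each example:
  "qcgoemxifdms" -> "qcgmxfdms" -> "q" -> "e" -> "l"
  "ncwrrzyufgf" -> "ncwrrzyfgf" -> "n" -> "b" -> "i"
  "ctm" -> "ctm" -> "c" -> "q" -> "x"
  "exuehuhkaxxx" -> "xhhkxxx" -> "x" -> "l" -> "s"
  "mbtxb" -> "mbtxb" -> "m" -> "a" -> "h"
  "frzlzj" -> "frzlzj" -> "f" -> "t" -> "a"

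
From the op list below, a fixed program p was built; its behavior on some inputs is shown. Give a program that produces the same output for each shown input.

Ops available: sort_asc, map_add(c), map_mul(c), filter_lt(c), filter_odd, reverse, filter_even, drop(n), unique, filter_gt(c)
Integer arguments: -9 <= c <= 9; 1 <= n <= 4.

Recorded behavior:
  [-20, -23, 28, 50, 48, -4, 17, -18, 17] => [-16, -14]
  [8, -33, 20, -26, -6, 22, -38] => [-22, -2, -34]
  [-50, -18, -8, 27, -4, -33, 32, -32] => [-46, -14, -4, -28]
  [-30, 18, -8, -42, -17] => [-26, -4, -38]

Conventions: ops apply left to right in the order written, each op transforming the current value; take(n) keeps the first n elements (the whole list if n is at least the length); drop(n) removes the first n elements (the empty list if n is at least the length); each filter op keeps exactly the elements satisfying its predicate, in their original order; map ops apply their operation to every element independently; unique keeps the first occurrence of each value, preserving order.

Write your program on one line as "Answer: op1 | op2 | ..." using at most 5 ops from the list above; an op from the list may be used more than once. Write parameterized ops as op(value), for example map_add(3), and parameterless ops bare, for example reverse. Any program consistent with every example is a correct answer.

filter_lt(-4) | map_add(5) | map_add(-1) | filter_even

Check, running the answer program on each example:
  [-20, -23, 28, 50, 48, -4, 17, -18, 17] -> [-20, -23, -18] -> [-15, -18, -13] -> [-16, -19, -14] -> [-16, -14]
  [8, -33, 20, -26, -6, 22, -38] -> [-33, -26, -6, -38] -> [-28, -21, -1, -33] -> [-29, -22, -2, -34] -> [-22, -2, -34]
  [-50, -18, -8, 27, -4, -33, 32, -32] -> [-50, -18, -8, -33, -32] -> [-45, -13, -3, -28, -27] -> [-46, -14, -4, -29, -28] -> [-46, -14, -4, -28]
  [-30, 18, -8, -42, -17] -> [-30, -8, -42, -17] -> [-25, -3, -37, -12] -> [-26, -4, -38, -13] -> [-26, -4, -38]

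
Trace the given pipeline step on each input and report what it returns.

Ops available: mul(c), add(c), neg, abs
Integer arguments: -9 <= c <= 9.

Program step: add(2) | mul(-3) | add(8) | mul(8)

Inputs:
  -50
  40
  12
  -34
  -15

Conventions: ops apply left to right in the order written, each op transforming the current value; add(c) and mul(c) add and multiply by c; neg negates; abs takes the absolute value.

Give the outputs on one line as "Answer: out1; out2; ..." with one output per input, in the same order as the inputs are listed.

1216; -944; -272; 832; 376

Execution, op by op:
  -50 -> -48 -> 144 -> 152 -> 1216
  40 -> 42 -> -126 -> -118 -> -944
  12 -> 14 -> -42 -> -34 -> -272
  -34 -> -32 -> 96 -> 104 -> 832
  -15 -> -13 -> 39 -> 47 -> 376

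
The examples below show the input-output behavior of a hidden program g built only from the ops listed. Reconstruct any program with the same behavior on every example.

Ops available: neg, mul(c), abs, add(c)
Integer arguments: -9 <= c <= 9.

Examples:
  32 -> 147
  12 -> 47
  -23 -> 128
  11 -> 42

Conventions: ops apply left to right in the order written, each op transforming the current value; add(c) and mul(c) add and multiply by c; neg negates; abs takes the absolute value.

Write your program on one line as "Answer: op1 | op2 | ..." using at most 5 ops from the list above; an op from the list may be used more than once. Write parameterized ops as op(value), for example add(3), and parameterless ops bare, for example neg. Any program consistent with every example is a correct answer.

mul(-5) | add(5) | add(8) | abs

Check, running the answer program on each example:
  32 -> -160 -> -155 -> -147 -> 147
  12 -> -60 -> -55 -> -47 -> 47
  -23 -> 115 -> 120 -> 128 -> 128
  11 -> -55 -> -50 -> -42 -> 42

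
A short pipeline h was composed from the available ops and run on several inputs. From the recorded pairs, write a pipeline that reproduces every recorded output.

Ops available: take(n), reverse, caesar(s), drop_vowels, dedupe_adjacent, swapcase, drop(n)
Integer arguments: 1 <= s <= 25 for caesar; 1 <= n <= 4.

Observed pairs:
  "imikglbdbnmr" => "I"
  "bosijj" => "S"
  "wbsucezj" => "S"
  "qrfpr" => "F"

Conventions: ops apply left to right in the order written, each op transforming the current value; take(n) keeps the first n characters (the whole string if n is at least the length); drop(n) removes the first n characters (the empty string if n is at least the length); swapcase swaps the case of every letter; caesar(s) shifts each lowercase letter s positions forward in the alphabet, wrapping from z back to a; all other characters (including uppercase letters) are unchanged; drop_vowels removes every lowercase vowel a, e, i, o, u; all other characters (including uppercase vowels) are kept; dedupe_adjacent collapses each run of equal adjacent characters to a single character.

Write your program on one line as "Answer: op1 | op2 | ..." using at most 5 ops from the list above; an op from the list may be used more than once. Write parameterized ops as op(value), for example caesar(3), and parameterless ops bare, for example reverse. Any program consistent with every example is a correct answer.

drop(2) | swapcase | take(2) | take(1)

Check, running the answer program on each example:
  "imikglbdbnmr" -> "ikglbdbnmr" -> "IKGLBDBNMR" -> "IK" -> "I"
  "bosijj" -> "sijj" -> "SIJJ" -> "SI" -> "S"
  "wbsucezj" -> "sucezj" -> "SUCEZJ" -> "SU" -> "S"
  "qrfpr" -> "fpr" -> "FPR" -> "FP" -> "F"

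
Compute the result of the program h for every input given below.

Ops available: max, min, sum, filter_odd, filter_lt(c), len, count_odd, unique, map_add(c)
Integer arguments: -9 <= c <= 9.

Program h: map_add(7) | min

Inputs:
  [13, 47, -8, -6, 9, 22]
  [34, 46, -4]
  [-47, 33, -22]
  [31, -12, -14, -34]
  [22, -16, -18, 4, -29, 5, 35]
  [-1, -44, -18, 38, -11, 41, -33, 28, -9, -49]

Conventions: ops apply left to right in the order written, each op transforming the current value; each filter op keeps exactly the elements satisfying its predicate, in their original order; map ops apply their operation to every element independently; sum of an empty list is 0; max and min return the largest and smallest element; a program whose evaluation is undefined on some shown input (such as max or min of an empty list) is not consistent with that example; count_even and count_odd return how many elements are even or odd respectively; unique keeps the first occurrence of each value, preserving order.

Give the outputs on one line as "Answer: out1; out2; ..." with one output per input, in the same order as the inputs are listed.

Execution, op by op:
  [13, 47, -8, -6, 9, 22] -> [20, 54, -1, 1, 16, 29] -> -1
  [34, 46, -4] -> [41, 53, 3] -> 3
  [-47, 33, -22] -> [-40, 40, -15] -> -40
  [31, -12, -14, -34] -> [38, -5, -7, -27] -> -27
  [22, -16, -18, 4, -29, 5, 35] -> [29, -9, -11, 11, -22, 12, 42] -> -22
  [-1, -44, -18, 38, -11, 41, -33, 28, -9, -49] -> [6, -37, -11, 45, -4, 48, -26, 35, -2, -42] -> -42

-1; 3; -40; -27; -22; -42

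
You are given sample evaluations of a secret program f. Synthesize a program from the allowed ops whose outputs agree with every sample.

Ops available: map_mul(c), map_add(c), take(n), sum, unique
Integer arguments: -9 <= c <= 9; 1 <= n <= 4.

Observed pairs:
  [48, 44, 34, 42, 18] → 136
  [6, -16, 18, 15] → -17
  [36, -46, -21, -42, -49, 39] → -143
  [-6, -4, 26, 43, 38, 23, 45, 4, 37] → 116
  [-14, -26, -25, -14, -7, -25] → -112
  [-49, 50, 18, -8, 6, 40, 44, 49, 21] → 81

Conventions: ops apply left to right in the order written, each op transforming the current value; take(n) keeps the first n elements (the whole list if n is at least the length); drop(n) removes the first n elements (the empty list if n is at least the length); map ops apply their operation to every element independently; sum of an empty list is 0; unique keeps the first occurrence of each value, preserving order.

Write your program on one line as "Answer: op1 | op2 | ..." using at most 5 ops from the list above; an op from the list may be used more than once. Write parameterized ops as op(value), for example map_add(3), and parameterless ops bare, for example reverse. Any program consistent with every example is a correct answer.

map_add(-7) | unique | map_add(-3) | sum

Check, running the answer program on each example:
  [48, 44, 34, 42, 18] -> [41, 37, 27, 35, 11] -> [41, 37, 27, 35, 11] -> [38, 34, 24, 32, 8] -> 136
  [6, -16, 18, 15] -> [-1, -23, 11, 8] -> [-1, -23, 11, 8] -> [-4, -26, 8, 5] -> -17
  [36, -46, -21, -42, -49, 39] -> [29, -53, -28, -49, -56, 32] -> [29, -53, -28, -49, -56, 32] -> [26, -56, -31, -52, -59, 29] -> -143
  [-6, -4, 26, 43, 38, 23, 45, 4, 37] -> [-13, -11, 19, 36, 31, 16, 38, -3, 30] -> [-13, -11, 19, 36, 31, 16, 38, -3, 30] -> [-16, -14, 16, 33, 28, 13, 35, -6, 27] -> 116
  [-14, -26, -25, -14, -7, -25] -> [-21, -33, -32, -21, -14, -32] -> [-21, -33, -32, -14] -> [-24, -36, -35, -17] -> -112
  [-49, 50, 18, -8, 6, 40, 44, 49, 21] -> [-56, 43, 11, -15, -1, 33, 37, 42, 14] -> [-56, 43, 11, -15, -1, 33, 37, 42, 14] -> [-59, 40, 8, -18, -4, 30, 34, 39, 11] -> 81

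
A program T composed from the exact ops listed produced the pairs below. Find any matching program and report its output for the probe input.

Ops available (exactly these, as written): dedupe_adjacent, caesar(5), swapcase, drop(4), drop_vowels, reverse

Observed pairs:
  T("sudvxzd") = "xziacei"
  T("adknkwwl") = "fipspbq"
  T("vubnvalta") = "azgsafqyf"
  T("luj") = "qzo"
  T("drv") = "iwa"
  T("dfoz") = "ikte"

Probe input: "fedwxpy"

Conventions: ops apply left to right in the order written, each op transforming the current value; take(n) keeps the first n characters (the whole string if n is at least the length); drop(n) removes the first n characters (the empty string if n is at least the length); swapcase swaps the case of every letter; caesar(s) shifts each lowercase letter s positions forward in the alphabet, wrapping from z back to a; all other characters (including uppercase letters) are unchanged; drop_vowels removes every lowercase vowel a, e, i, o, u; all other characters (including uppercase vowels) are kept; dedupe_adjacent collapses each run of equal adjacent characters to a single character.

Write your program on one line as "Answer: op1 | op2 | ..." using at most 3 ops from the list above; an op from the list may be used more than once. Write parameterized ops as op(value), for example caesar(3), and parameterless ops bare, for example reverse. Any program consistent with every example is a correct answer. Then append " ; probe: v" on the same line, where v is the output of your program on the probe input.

caesar(5) | dedupe_adjacent ; probe: "kjibcud"

Check, running the answer program on each example:
  "sudvxzd" -> "xziacei" -> "xziacei"
  "adknkwwl" -> "fipspbbq" -> "fipspbq"
  "vubnvalta" -> "azgsafqyf" -> "azgsafqyf"
  "luj" -> "qzo" -> "qzo"
  "drv" -> "iwa" -> "iwa"
  "dfoz" -> "ikte" -> "ikte"
  probe: "fedwxpy" -> "kjibcud" -> "kjibcud"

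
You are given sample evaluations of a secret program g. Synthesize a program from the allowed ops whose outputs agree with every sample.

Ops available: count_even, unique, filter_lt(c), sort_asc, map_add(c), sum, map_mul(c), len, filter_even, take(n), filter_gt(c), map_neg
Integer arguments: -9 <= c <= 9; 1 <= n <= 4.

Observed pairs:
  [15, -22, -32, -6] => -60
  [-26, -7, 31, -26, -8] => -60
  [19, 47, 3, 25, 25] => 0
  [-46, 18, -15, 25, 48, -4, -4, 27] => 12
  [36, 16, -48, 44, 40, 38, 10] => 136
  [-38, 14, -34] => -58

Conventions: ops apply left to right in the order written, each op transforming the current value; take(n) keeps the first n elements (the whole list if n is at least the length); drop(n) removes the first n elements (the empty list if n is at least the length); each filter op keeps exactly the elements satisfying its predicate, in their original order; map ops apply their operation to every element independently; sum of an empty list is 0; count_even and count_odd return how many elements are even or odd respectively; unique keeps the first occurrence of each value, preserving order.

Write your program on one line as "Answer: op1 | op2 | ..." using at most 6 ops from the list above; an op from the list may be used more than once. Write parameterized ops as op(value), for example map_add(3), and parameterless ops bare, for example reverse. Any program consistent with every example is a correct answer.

map_neg | sort_asc | map_neg | filter_even | sum

Check, running the answer program on each example:
  [15, -22, -32, -6] -> [-15, 22, 32, 6] -> [-15, 6, 22, 32] -> [15, -6, -22, -32] -> [-6, -22, -32] -> -60
  [-26, -7, 31, -26, -8] -> [26, 7, -31, 26, 8] -> [-31, 7, 8, 26, 26] -> [31, -7, -8, -26, -26] -> [-8, -26, -26] -> -60
  [19, 47, 3, 25, 25] -> [-19, -47, -3, -25, -25] -> [-47, -25, -25, -19, -3] -> [47, 25, 25, 19, 3] -> [] -> 0
  [-46, 18, -15, 25, 48, -4, -4, 27] -> [46, -18, 15, -25, -48, 4, 4, -27] -> [-48, -27, -25, -18, 4, 4, 15, 46] -> [48, 27, 25, 18, -4, -4, -15, -46] -> [48, 18, -4, -4, -46] -> 12
  [36, 16, -48, 44, 40, 38, 10] -> [-36, -16, 48, -44, -40, -38, -10] -> [-44, -40, -38, -36, -16, -10, 48] -> [44, 40, 38, 36, 16, 10, -48] -> [44, 40, 38, 36, 16, 10, -48] -> 136
  [-38, 14, -34] -> [38, -14, 34] -> [-14, 34, 38] -> [14, -34, -38] -> [14, -34, -38] -> -58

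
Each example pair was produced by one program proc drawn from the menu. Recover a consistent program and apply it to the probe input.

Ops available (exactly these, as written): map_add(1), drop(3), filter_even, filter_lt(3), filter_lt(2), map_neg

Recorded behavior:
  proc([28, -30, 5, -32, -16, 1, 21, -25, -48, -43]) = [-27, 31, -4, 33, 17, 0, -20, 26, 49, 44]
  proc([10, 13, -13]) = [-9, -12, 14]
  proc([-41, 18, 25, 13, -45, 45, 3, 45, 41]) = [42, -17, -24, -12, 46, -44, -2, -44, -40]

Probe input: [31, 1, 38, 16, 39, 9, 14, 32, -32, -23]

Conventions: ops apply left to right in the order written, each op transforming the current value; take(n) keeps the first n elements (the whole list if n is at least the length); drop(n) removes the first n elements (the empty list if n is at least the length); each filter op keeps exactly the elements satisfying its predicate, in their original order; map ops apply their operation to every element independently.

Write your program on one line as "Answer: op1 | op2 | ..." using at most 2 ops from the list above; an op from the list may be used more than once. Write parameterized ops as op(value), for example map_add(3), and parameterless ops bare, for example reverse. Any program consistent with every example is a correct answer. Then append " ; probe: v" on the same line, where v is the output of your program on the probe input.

map_neg | map_add(1) ; probe: [-30, 0, -37, -15, -38, -8, -13, -31, 33, 24]

Check, running the answer program on each example:
  [28, -30, 5, -32, -16, 1, 21, -25, -48, -43] -> [-28, 30, -5, 32, 16, -1, -21, 25, 48, 43] -> [-27, 31, -4, 33, 17, 0, -20, 26, 49, 44]
  [10, 13, -13] -> [-10, -13, 13] -> [-9, -12, 14]
  [-41, 18, 25, 13, -45, 45, 3, 45, 41] -> [41, -18, -25, -13, 45, -45, -3, -45, -41] -> [42, -17, -24, -12, 46, -44, -2, -44, -40]
  probe: [31, 1, 38, 16, 39, 9, 14, 32, -32, -23] -> [-31, -1, -38, -16, -39, -9, -14, -32, 32, 23] -> [-30, 0, -37, -15, -38, -8, -13, -31, 33, 24]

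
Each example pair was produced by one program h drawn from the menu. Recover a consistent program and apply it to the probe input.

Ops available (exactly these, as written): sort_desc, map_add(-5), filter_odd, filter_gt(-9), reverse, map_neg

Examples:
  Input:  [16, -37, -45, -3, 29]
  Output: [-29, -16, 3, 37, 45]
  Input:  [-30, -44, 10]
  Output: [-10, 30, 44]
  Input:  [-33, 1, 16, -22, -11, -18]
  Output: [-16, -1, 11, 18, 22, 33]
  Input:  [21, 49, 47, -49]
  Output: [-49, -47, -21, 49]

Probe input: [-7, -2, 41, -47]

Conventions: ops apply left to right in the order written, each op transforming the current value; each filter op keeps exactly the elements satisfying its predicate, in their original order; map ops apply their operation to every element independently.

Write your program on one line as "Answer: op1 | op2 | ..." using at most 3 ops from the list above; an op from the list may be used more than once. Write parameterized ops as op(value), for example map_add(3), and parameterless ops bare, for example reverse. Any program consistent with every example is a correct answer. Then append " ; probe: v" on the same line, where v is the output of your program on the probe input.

map_neg | sort_desc | reverse ; probe: [-41, 2, 7, 47]

Check, running the answer program on each example:
  [16, -37, -45, -3, 29] -> [-16, 37, 45, 3, -29] -> [45, 37, 3, -16, -29] -> [-29, -16, 3, 37, 45]
  [-30, -44, 10] -> [30, 44, -10] -> [44, 30, -10] -> [-10, 30, 44]
  [-33, 1, 16, -22, -11, -18] -> [33, -1, -16, 22, 11, 18] -> [33, 22, 18, 11, -1, -16] -> [-16, -1, 11, 18, 22, 33]
  [21, 49, 47, -49] -> [-21, -49, -47, 49] -> [49, -21, -47, -49] -> [-49, -47, -21, 49]
  probe: [-7, -2, 41, -47] -> [7, 2, -41, 47] -> [47, 7, 2, -41] -> [-41, 2, 7, 47]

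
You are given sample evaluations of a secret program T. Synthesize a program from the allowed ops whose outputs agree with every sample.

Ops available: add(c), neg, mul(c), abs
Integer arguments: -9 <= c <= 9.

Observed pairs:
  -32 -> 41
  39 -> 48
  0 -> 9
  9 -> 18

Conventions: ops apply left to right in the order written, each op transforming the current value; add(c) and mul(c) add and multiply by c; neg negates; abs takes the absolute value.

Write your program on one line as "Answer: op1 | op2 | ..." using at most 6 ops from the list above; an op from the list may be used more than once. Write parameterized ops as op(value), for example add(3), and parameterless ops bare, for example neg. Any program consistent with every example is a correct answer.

abs | add(6) | neg | add(-3) | abs

Check, running the answer program on each example:
  -32 -> 32 -> 38 -> -38 -> -41 -> 41
  39 -> 39 -> 45 -> -45 -> -48 -> 48
  0 -> 0 -> 6 -> -6 -> -9 -> 9
  9 -> 9 -> 15 -> -15 -> -18 -> 18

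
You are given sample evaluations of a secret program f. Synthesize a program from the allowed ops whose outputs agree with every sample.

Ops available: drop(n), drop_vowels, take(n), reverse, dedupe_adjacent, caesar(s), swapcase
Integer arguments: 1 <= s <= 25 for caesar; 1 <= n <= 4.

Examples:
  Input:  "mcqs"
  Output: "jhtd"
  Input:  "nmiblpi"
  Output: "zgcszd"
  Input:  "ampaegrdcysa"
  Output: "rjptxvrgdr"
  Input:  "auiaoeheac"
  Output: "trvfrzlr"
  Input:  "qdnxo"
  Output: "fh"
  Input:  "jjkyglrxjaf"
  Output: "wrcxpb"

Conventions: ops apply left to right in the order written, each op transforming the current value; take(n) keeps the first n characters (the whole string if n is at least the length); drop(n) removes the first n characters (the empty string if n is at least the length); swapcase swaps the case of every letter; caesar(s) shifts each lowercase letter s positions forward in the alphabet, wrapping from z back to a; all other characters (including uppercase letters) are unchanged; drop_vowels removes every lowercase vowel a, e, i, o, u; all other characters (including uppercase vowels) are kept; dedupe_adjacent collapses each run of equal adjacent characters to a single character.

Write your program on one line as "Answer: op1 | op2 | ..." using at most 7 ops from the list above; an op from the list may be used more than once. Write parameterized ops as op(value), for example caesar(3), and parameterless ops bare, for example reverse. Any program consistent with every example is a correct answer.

caesar(1) | drop_vowels | caesar(16) | dedupe_adjacent | reverse | drop_vowels

Check, running the answer program on each example:
  "mcqs" -> "ndrt" -> "ndrt" -> "dthj" -> "dthj" -> "jhtd" -> "jhtd"
  "nmiblpi" -> "onjcmqj" -> "njcmqj" -> "dzscgz" -> "dzscgz" -> "zgcszd" -> "zgcszd"
  "ampaegrdcysa" -> "bnqbfhsedztb" -> "bnqbfhsdztb" -> "rdgrvxitpjr" -> "rdgrvxitpjr" -> "rjptixvrgdr" -> "rjptxvrgdr"
  "auiaoeheac" -> "bvjbpfifbd" -> "bvjbpffbd" -> "rlzrfvvrt" -> "rlzrfvrt" -> "trvfrzlr" -> "trvfrzlr"
  "qdnxo" -> "reoyp" -> "ryp" -> "hof" -> "hof" -> "foh" -> "fh"
  "jjkyglrxjaf" -> "kklzhmsykbg" -> "kklzhmsykbg" -> "aabpxcioarw" -> "abpxcioarw" -> "wraoicxpba" -> "wrcxpb"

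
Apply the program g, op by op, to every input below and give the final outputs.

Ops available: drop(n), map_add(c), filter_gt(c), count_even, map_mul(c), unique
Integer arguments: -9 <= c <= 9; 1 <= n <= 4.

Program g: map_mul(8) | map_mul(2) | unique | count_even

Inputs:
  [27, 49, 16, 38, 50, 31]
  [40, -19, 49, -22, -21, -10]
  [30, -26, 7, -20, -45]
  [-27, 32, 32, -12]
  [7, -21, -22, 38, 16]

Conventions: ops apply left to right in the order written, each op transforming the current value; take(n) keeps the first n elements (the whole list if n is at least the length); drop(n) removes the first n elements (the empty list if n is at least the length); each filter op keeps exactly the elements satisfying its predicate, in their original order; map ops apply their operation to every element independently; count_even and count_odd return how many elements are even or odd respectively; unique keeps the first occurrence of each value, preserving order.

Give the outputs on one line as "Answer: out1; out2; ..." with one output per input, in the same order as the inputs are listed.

Execution, op by op:
  [27, 49, 16, 38, 50, 31] -> [216, 392, 128, 304, 400, 248] -> [432, 784, 256, 608, 800, 496] -> [432, 784, 256, 608, 800, 496] -> 6
  [40, -19, 49, -22, -21, -10] -> [320, -152, 392, -176, -168, -80] -> [640, -304, 784, -352, -336, -160] -> [640, -304, 784, -352, -336, -160] -> 6
  [30, -26, 7, -20, -45] -> [240, -208, 56, -160, -360] -> [480, -416, 112, -320, -720] -> [480, -416, 112, -320, -720] -> 5
  [-27, 32, 32, -12] -> [-216, 256, 256, -96] -> [-432, 512, 512, -192] -> [-432, 512, -192] -> 3
  [7, -21, -22, 38, 16] -> [56, -168, -176, 304, 128] -> [112, -336, -352, 608, 256] -> [112, -336, -352, 608, 256] -> 5

6; 6; 5; 3; 5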